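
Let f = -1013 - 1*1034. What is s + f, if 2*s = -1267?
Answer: -5361/2 ≈ -2680.5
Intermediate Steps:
f = -2047 (f = -1013 - 1034 = -2047)
s = -1267/2 (s = (1/2)*(-1267) = -1267/2 ≈ -633.50)
s + f = -1267/2 - 2047 = -5361/2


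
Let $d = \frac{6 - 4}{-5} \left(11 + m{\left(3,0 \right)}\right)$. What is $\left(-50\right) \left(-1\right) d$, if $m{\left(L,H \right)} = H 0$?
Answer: $-220$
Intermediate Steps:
$m{\left(L,H \right)} = 0$
$d = - \frac{22}{5}$ ($d = \frac{6 - 4}{-5} \left(11 + 0\right) = 2 \left(- \frac{1}{5}\right) 11 = \left(- \frac{2}{5}\right) 11 = - \frac{22}{5} \approx -4.4$)
$\left(-50\right) \left(-1\right) d = \left(-50\right) \left(-1\right) \left(- \frac{22}{5}\right) = 50 \left(- \frac{22}{5}\right) = -220$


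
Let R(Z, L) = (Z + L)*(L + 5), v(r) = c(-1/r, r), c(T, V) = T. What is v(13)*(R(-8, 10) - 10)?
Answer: -20/13 ≈ -1.5385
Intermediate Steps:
v(r) = -1/r
R(Z, L) = (5 + L)*(L + Z) (R(Z, L) = (L + Z)*(5 + L) = (5 + L)*(L + Z))
v(13)*(R(-8, 10) - 10) = (-1/13)*((10² + 5*10 + 5*(-8) + 10*(-8)) - 10) = (-1*1/13)*((100 + 50 - 40 - 80) - 10) = -(30 - 10)/13 = -1/13*20 = -20/13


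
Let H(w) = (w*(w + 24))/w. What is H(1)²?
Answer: 625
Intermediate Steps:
H(w) = 24 + w (H(w) = (w*(24 + w))/w = 24 + w)
H(1)² = (24 + 1)² = 25² = 625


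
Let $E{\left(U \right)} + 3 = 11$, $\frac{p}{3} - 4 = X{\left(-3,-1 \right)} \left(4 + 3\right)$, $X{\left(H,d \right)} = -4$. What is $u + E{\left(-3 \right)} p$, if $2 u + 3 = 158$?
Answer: $- \frac{997}{2} \approx -498.5$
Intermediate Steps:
$u = \frac{155}{2}$ ($u = - \frac{3}{2} + \frac{1}{2} \cdot 158 = - \frac{3}{2} + 79 = \frac{155}{2} \approx 77.5$)
$p = -72$ ($p = 12 + 3 \left(- 4 \left(4 + 3\right)\right) = 12 + 3 \left(\left(-4\right) 7\right) = 12 + 3 \left(-28\right) = 12 - 84 = -72$)
$E{\left(U \right)} = 8$ ($E{\left(U \right)} = -3 + 11 = 8$)
$u + E{\left(-3 \right)} p = \frac{155}{2} + 8 \left(-72\right) = \frac{155}{2} - 576 = - \frac{997}{2}$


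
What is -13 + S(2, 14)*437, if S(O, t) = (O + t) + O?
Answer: 7853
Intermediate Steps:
S(O, t) = t + 2*O
-13 + S(2, 14)*437 = -13 + (14 + 2*2)*437 = -13 + (14 + 4)*437 = -13 + 18*437 = -13 + 7866 = 7853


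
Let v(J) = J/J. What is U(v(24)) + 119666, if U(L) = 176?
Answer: 119842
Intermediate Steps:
v(J) = 1
U(v(24)) + 119666 = 176 + 119666 = 119842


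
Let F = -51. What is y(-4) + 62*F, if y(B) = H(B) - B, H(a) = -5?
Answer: -3163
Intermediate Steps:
y(B) = -5 - B
y(-4) + 62*F = (-5 - 1*(-4)) + 62*(-51) = (-5 + 4) - 3162 = -1 - 3162 = -3163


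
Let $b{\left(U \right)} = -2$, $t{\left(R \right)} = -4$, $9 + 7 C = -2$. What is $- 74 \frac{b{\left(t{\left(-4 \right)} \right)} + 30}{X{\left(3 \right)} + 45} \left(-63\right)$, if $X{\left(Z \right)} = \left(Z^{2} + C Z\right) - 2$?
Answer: $\frac{913752}{331} \approx 2760.6$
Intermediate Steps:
$C = - \frac{11}{7}$ ($C = - \frac{9}{7} + \frac{1}{7} \left(-2\right) = - \frac{9}{7} - \frac{2}{7} = - \frac{11}{7} \approx -1.5714$)
$X{\left(Z \right)} = -2 + Z^{2} - \frac{11 Z}{7}$ ($X{\left(Z \right)} = \left(Z^{2} - \frac{11 Z}{7}\right) - 2 = -2 + Z^{2} - \frac{11 Z}{7}$)
$- 74 \frac{b{\left(t{\left(-4 \right)} \right)} + 30}{X{\left(3 \right)} + 45} \left(-63\right) = - 74 \frac{-2 + 30}{\left(-2 + 3^{2} - \frac{33}{7}\right) + 45} \left(-63\right) = - 74 \frac{28}{\left(-2 + 9 - \frac{33}{7}\right) + 45} \left(-63\right) = - 74 \frac{28}{\frac{16}{7} + 45} \left(-63\right) = - 74 \frac{28}{\frac{331}{7}} \left(-63\right) = - 74 \cdot 28 \cdot \frac{7}{331} \left(-63\right) = \left(-74\right) \frac{196}{331} \left(-63\right) = \left(- \frac{14504}{331}\right) \left(-63\right) = \frac{913752}{331}$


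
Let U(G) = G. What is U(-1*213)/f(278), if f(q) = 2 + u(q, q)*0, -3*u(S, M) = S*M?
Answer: -213/2 ≈ -106.50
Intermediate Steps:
u(S, M) = -M*S/3 (u(S, M) = -S*M/3 = -M*S/3)
f(q) = 2 (f(q) = 2 - q*q/3*0 = 2 - q²/3*0 = 2 + 0 = 2)
U(-1*213)/f(278) = -1*213/2 = -213*½ = -213/2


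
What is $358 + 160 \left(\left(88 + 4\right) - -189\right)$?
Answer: $45318$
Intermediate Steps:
$358 + 160 \left(\left(88 + 4\right) - -189\right) = 358 + 160 \left(92 + 189\right) = 358 + 160 \cdot 281 = 358 + 44960 = 45318$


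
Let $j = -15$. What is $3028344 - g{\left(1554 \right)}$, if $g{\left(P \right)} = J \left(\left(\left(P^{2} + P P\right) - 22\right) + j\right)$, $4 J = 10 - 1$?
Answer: $- \frac{31354779}{4} \approx -7.8387 \cdot 10^{6}$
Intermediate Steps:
$J = \frac{9}{4}$ ($J = \frac{10 - 1}{4} = \frac{1}{4} \cdot 9 = \frac{9}{4} \approx 2.25$)
$g{\left(P \right)} = - \frac{333}{4} + \frac{9 P^{2}}{2}$ ($g{\left(P \right)} = \frac{9 \left(\left(\left(P^{2} + P P\right) - 22\right) - 15\right)}{4} = \frac{9 \left(\left(\left(P^{2} + P^{2}\right) - 22\right) - 15\right)}{4} = \frac{9 \left(\left(2 P^{2} - 22\right) - 15\right)}{4} = \frac{9 \left(\left(-22 + 2 P^{2}\right) - 15\right)}{4} = \frac{9 \left(-37 + 2 P^{2}\right)}{4} = - \frac{333}{4} + \frac{9 P^{2}}{2}$)
$3028344 - g{\left(1554 \right)} = 3028344 - \left(- \frac{333}{4} + \frac{9 \cdot 1554^{2}}{2}\right) = 3028344 - \left(- \frac{333}{4} + \frac{9}{2} \cdot 2414916\right) = 3028344 - \left(- \frac{333}{4} + 10867122\right) = 3028344 - \frac{43468155}{4} = - \frac{31354779}{4}$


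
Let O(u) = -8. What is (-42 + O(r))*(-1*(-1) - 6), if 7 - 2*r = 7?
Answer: 250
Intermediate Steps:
r = 0 (r = 7/2 - ½*7 = 7/2 - 7/2 = 0)
(-42 + O(r))*(-1*(-1) - 6) = (-42 - 8)*(-1*(-1) - 6) = -50*(1 - 6) = -50*(-5) = 250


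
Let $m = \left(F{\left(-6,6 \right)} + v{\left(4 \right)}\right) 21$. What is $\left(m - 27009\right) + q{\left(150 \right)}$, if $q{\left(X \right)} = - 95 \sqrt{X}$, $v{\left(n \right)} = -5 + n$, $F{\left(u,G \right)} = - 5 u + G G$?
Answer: $-25644 - 475 \sqrt{6} \approx -26808.0$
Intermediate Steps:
$F{\left(u,G \right)} = G^{2} - 5 u$ ($F{\left(u,G \right)} = - 5 u + G^{2} = G^{2} - 5 u$)
$m = 1365$ ($m = \left(\left(6^{2} - -30\right) + \left(-5 + 4\right)\right) 21 = \left(\left(36 + 30\right) - 1\right) 21 = \left(66 - 1\right) 21 = 65 \cdot 21 = 1365$)
$\left(m - 27009\right) + q{\left(150 \right)} = \left(1365 - 27009\right) - 95 \sqrt{150} = -25644 - 95 \cdot 5 \sqrt{6} = -25644 - 475 \sqrt{6}$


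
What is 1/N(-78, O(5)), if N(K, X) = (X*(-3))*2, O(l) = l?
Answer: -1/30 ≈ -0.033333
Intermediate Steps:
N(K, X) = -6*X (N(K, X) = -3*X*2 = -6*X)
1/N(-78, O(5)) = 1/(-6*5) = 1/(-30) = -1/30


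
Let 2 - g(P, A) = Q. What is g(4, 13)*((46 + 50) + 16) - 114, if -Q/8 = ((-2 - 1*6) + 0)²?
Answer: 57454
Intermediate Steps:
Q = -512 (Q = -8*((-2 - 1*6) + 0)² = -8*((-2 - 6) + 0)² = -8*(-8 + 0)² = -8*(-8)² = -8*64 = -512)
g(P, A) = 514 (g(P, A) = 2 - 1*(-512) = 2 + 512 = 514)
g(4, 13)*((46 + 50) + 16) - 114 = 514*((46 + 50) + 16) - 114 = 514*(96 + 16) - 114 = 514*112 - 114 = 57568 - 114 = 57454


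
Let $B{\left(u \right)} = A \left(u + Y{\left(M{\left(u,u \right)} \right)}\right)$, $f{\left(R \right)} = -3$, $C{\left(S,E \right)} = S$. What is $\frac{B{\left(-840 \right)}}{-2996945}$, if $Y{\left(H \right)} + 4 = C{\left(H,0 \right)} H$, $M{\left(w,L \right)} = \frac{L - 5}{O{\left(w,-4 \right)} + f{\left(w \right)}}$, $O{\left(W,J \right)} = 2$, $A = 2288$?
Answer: $- \frac{233108304}{428135} \approx -544.47$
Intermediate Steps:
$M{\left(w,L \right)} = 5 - L$ ($M{\left(w,L \right)} = \frac{L - 5}{2 - 3} = \frac{-5 + L}{-1} = \left(-5 + L\right) \left(-1\right) = 5 - L$)
$Y{\left(H \right)} = -4 + H^{2}$ ($Y{\left(H \right)} = -4 + H H = -4 + H^{2}$)
$B{\left(u \right)} = -9152 + 2288 u + 2288 \left(5 - u\right)^{2}$ ($B{\left(u \right)} = 2288 \left(u + \left(-4 + \left(5 - u\right)^{2}\right)\right) = 2288 \left(-4 + u + \left(5 - u\right)^{2}\right) = -9152 + 2288 u + 2288 \left(5 - u\right)^{2}$)
$\frac{B{\left(-840 \right)}}{-2996945} = \frac{-9152 + 2288 \left(-840\right) + 2288 \left(5 - -840\right)^{2}}{-2996945} = \left(-9152 - 1921920 + 2288 \left(5 + 840\right)^{2}\right) \left(- \frac{1}{2996945}\right) = \left(-9152 - 1921920 + 2288 \cdot 845^{2}\right) \left(- \frac{1}{2996945}\right) = \left(-9152 - 1921920 + 2288 \cdot 714025\right) \left(- \frac{1}{2996945}\right) = \left(-9152 - 1921920 + 1633689200\right) \left(- \frac{1}{2996945}\right) = 1631758128 \left(- \frac{1}{2996945}\right) = - \frac{233108304}{428135}$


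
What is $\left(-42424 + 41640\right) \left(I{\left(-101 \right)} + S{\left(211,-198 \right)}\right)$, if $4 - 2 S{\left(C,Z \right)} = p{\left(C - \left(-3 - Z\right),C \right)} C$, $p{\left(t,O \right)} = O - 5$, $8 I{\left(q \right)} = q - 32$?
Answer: $17050138$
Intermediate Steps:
$I{\left(q \right)} = -4 + \frac{q}{8}$ ($I{\left(q \right)} = \frac{q - 32}{8} = \frac{-32 + q}{8} = -4 + \frac{q}{8}$)
$p{\left(t,O \right)} = -5 + O$ ($p{\left(t,O \right)} = O - 5 = -5 + O$)
$S{\left(C,Z \right)} = 2 - \frac{C \left(-5 + C\right)}{2}$ ($S{\left(C,Z \right)} = 2 - \frac{\left(-5 + C\right) C}{2} = 2 - \frac{C \left(-5 + C\right)}{2}$)
$\left(-42424 + 41640\right) \left(I{\left(-101 \right)} + S{\left(211,-198 \right)}\right) = \left(-42424 + 41640\right) \left(\left(-4 + \frac{1}{8} \left(-101\right)\right) + \left(2 - \frac{211 \left(-5 + 211\right)}{2}\right)\right) = - 784 \left(\left(-4 - \frac{101}{8}\right) + \left(2 - \frac{211}{2} \cdot 206\right)\right) = - 784 \left(- \frac{133}{8} + \left(2 - 21733\right)\right) = - 784 \left(- \frac{133}{8} - 21731\right) = \left(-784\right) \left(- \frac{173981}{8}\right) = 17050138$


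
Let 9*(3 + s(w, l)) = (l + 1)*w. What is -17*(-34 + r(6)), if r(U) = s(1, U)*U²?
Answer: 1938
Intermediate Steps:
s(w, l) = -3 + w*(1 + l)/9 (s(w, l) = -3 + ((l + 1)*w)/9 = -3 + ((1 + l)*w)/9 = -3 + (w*(1 + l))/9 = -3 + w*(1 + l)/9)
r(U) = U²*(-26/9 + U/9) (r(U) = (-3 + (⅑)*1 + (⅑)*U*1)*U² = (-3 + ⅑ + U/9)*U² = (-26/9 + U/9)*U² = U²*(-26/9 + U/9))
-17*(-34 + r(6)) = -17*(-34 + (⅑)*6²*(-26 + 6)) = -17*(-34 + (⅑)*36*(-20)) = -17*(-34 - 80) = -17*(-114) = 1938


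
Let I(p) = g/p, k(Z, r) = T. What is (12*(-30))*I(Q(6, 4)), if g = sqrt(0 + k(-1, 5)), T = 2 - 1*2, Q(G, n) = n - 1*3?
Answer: 0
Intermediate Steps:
Q(G, n) = -3 + n (Q(G, n) = n - 3 = -3 + n)
T = 0 (T = 2 - 2 = 0)
k(Z, r) = 0
g = 0 (g = sqrt(0 + 0) = sqrt(0) = 0)
I(p) = 0 (I(p) = 0/p = 0)
(12*(-30))*I(Q(6, 4)) = (12*(-30))*0 = -360*0 = 0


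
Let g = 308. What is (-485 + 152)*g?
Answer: -102564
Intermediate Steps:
(-485 + 152)*g = (-485 + 152)*308 = -333*308 = -102564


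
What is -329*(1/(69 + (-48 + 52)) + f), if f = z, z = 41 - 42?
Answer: 23688/73 ≈ 324.49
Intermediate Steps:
z = -1
f = -1
-329*(1/(69 + (-48 + 52)) + f) = -329*(1/(69 + (-48 + 52)) - 1) = -329*(1/(69 + 4) - 1) = -329*(1/73 - 1) = -329*(-72/73) = 23688/73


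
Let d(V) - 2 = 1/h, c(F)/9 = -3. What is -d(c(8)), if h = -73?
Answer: -145/73 ≈ -1.9863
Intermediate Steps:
c(F) = -27 (c(F) = 9*(-3) = -27)
d(V) = 145/73 (d(V) = 2 + 1/(-73) = 2 - 1/73 = 145/73)
-d(c(8)) = -1*145/73 = -145/73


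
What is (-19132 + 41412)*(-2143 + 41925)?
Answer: 886342960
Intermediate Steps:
(-19132 + 41412)*(-2143 + 41925) = 22280*39782 = 886342960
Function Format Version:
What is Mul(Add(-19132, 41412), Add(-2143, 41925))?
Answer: 886342960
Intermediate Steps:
Mul(Add(-19132, 41412), Add(-2143, 41925)) = Mul(22280, 39782) = 886342960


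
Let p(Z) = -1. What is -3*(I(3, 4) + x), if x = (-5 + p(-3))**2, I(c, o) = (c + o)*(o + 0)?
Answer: -192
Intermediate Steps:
I(c, o) = o*(c + o) (I(c, o) = (c + o)*o = o*(c + o))
x = 36 (x = (-5 - 1)**2 = (-6)**2 = 36)
-3*(I(3, 4) + x) = -3*(4*(3 + 4) + 36) = -3*(4*7 + 36) = -3*(28 + 36) = -3*64 = -192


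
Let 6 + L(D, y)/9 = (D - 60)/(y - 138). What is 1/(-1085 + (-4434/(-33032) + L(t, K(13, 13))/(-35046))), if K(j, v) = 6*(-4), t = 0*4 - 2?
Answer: -2604688812/2825733967211 ≈ -0.00092177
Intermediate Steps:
t = -2 (t = 0 - 2 = -2)
K(j, v) = -24
L(D, y) = -54 + 9*(-60 + D)/(-138 + y) (L(D, y) = -54 + 9*((D - 60)/(y - 138)) = -54 + 9*((-60 + D)/(-138 + y)) = -54 + 9*(-60 + D)/(-138 + y))
1/(-1085 + (-4434/(-33032) + L(t, K(13, 13))/(-35046))) = 1/(-1085 + (-4434/(-33032) + (9*(768 - 2 - 6*(-24))/(-138 - 24))/(-35046))) = 1/(-1085 + (-4434*(-1/33032) + (9*(768 - 2 + 144)/(-162))*(-1/35046))) = 1/(-1085 + (2217/16516 + (9*(-1/162)*910)*(-1/35046))) = 1/(-1085 + (2217/16516 - 455/9*(-1/35046))) = 1/(-1085 + (2217/16516 + 455/315414)) = 1/(-1085 + 353393809/2604688812) = 1/(-2825733967211/2604688812) = -2604688812/2825733967211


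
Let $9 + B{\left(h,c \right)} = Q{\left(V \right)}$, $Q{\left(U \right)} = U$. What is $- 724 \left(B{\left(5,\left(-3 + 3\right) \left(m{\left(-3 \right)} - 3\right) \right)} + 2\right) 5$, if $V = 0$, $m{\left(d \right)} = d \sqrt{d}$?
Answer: $25340$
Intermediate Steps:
$m{\left(d \right)} = d^{\frac{3}{2}}$
$B{\left(h,c \right)} = -9$ ($B{\left(h,c \right)} = -9 + 0 = -9$)
$- 724 \left(B{\left(5,\left(-3 + 3\right) \left(m{\left(-3 \right)} - 3\right) \right)} + 2\right) 5 = - 724 \left(-9 + 2\right) 5 = - 724 \left(\left(-7\right) 5\right) = \left(-724\right) \left(-35\right) = 25340$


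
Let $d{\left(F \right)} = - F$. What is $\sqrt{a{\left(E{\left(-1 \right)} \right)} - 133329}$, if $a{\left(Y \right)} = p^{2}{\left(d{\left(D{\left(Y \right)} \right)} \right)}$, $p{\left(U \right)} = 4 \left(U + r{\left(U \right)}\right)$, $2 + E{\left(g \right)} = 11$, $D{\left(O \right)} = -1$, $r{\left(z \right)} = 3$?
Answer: $i \sqrt{133073} \approx 364.79 i$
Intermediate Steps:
$E{\left(g \right)} = 9$ ($E{\left(g \right)} = -2 + 11 = 9$)
$p{\left(U \right)} = 12 + 4 U$ ($p{\left(U \right)} = 4 \left(U + 3\right) = 4 \left(3 + U\right) = 12 + 4 U$)
$a{\left(Y \right)} = 256$ ($a{\left(Y \right)} = \left(12 + 4 \left(\left(-1\right) \left(-1\right)\right)\right)^{2} = \left(12 + 4 \cdot 1\right)^{2} = \left(12 + 4\right)^{2} = 16^{2} = 256$)
$\sqrt{a{\left(E{\left(-1 \right)} \right)} - 133329} = \sqrt{256 - 133329} = \sqrt{-133073} = i \sqrt{133073}$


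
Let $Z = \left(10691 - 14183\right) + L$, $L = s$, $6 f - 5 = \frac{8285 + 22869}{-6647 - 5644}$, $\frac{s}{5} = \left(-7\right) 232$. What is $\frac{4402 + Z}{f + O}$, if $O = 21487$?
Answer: $- \frac{531708660}{1584610603} \approx -0.33555$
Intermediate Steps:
$s = -8120$ ($s = 5 \left(\left(-7\right) 232\right) = 5 \left(-1624\right) = -8120$)
$f = \frac{30301}{73746}$ ($f = \frac{5}{6} + \frac{\left(8285 + 22869\right) \frac{1}{-6647 - 5644}}{6} = \frac{5}{6} + \frac{31154 \frac{1}{-12291}}{6} = \frac{5}{6} + \frac{31154 \left(- \frac{1}{12291}\right)}{6} = \frac{5}{6} + \frac{1}{6} \left(- \frac{31154}{12291}\right) = \frac{5}{6} - \frac{15577}{36873} = \frac{30301}{73746} \approx 0.41088$)
$L = -8120$
$Z = -11612$ ($Z = \left(10691 - 14183\right) - 8120 = -3492 - 8120 = -11612$)
$\frac{4402 + Z}{f + O} = \frac{4402 - 11612}{\frac{30301}{73746} + 21487} = - \frac{7210}{\frac{1584610603}{73746}} = \left(-7210\right) \frac{73746}{1584610603} = - \frac{531708660}{1584610603}$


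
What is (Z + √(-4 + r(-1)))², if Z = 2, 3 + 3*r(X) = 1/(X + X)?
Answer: (12 + I*√186)²/36 ≈ -1.1667 + 9.0921*I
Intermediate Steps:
r(X) = -1 + 1/(6*X) (r(X) = -1 + 1/(3*(X + X)) = -1 + 1/(3*((2*X))) = -1 + (1/(2*X))/3 = -1 + 1/(6*X))
(Z + √(-4 + r(-1)))² = (2 + √(-4 + (⅙ - 1*(-1))/(-1)))² = (2 + √(-4 - (⅙ + 1)))² = (2 + √(-4 - 1*7/6))² = (2 + √(-4 - 7/6))² = (2 + √(-31/6))² = (2 + I*√186/6)²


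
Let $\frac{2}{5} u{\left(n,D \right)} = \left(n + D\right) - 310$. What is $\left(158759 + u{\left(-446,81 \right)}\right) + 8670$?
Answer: $\frac{331483}{2} \approx 1.6574 \cdot 10^{5}$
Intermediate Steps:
$u{\left(n,D \right)} = -775 + \frac{5 D}{2} + \frac{5 n}{2}$ ($u{\left(n,D \right)} = \frac{5 \left(\left(n + D\right) - 310\right)}{2} = \frac{5 \left(\left(D + n\right) - 310\right)}{2} = \frac{5 \left(-310 + D + n\right)}{2} = -775 + \frac{5 D}{2} + \frac{5 n}{2}$)
$\left(158759 + u{\left(-446,81 \right)}\right) + 8670 = \left(158759 + \left(-775 + \frac{5}{2} \cdot 81 + \frac{5}{2} \left(-446\right)\right)\right) + 8670 = \left(158759 - \frac{3375}{2}\right) + 8670 = \frac{314143}{2} + 8670 = \frac{331483}{2}$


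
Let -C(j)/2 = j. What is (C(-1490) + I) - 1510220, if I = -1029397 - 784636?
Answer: -3321273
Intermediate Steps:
C(j) = -2*j
I = -1814033
(C(-1490) + I) - 1510220 = (-2*(-1490) - 1814033) - 1510220 = (2980 - 1814033) - 1510220 = -1811053 - 1510220 = -3321273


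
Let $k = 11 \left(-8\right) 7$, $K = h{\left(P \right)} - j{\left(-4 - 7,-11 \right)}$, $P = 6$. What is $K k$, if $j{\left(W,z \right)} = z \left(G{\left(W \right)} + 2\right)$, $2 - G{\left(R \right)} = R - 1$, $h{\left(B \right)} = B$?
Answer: $-112112$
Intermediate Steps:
$G{\left(R \right)} = 3 - R$ ($G{\left(R \right)} = 2 - \left(R - 1\right) = 2 - \left(-1 + R\right) = 3 - R$)
$j{\left(W,z \right)} = z \left(5 - W\right)$ ($j{\left(W,z \right)} = z \left(\left(3 - W\right) + 2\right) = z \left(5 - W\right)$)
$K = 182$ ($K = 6 - - 11 \left(5 - \left(-4 - 7\right)\right) = 6 - - 11 \left(5 - -11\right) = 6 - - 11 \left(5 + 11\right) = 6 - \left(-11\right) 16 = 6 - -176 = 6 + 176 = 182$)
$k = -616$ ($k = \left(-88\right) 7 = -616$)
$K k = 182 \left(-616\right) = -112112$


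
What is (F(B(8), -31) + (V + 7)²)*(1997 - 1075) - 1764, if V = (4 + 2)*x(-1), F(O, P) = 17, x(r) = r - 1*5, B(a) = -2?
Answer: 789312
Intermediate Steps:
x(r) = -5 + r (x(r) = r - 5 = -5 + r)
V = -36 (V = (4 + 2)*(-5 - 1) = 6*(-6) = -36)
(F(B(8), -31) + (V + 7)²)*(1997 - 1075) - 1764 = (17 + (-36 + 7)²)*(1997 - 1075) - 1764 = (17 + (-29)²)*922 - 1764 = (17 + 841)*922 - 1764 = 858*922 - 1764 = 791076 - 1764 = 789312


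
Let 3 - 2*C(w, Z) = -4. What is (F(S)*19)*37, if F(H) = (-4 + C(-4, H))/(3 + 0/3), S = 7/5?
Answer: -703/6 ≈ -117.17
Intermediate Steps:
C(w, Z) = 7/2 (C(w, Z) = 3/2 - ½*(-4) = 3/2 + 2 = 7/2)
S = 7/5 (S = 7*(⅕) = 7/5 ≈ 1.4000)
F(H) = -⅙ (F(H) = (-4 + 7/2)/(3 + 0/3) = -1/(2*(3 + 0*(⅓))) = -1/(2*(3 + 0)) = -½/3 = -½*⅓ = -⅙)
(F(S)*19)*37 = -⅙*19*37 = -19/6*37 = -703/6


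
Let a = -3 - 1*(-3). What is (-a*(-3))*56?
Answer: 0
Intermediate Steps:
a = 0 (a = -3 + 3 = 0)
(-a*(-3))*56 = (-1*0*(-3))*56 = (0*(-3))*56 = 0*56 = 0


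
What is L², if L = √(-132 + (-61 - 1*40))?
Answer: -233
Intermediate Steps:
L = I*√233 (L = √(-132 + (-61 - 40)) = √(-132 - 101) = √(-233) = I*√233 ≈ 15.264*I)
L² = (I*√233)² = -233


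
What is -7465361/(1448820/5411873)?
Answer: -40401585631153/1448820 ≈ -2.7886e+7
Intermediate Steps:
-7465361/(1448820/5411873) = -7465361/(1448820*(1/5411873)) = -7465361/1448820/5411873 = -7465361*5411873/1448820 = -40401585631153/1448820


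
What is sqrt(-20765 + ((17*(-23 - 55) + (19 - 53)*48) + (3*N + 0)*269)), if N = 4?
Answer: I*sqrt(20495) ≈ 143.16*I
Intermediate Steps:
sqrt(-20765 + ((17*(-23 - 55) + (19 - 53)*48) + (3*N + 0)*269)) = sqrt(-20765 + ((17*(-23 - 55) + (19 - 53)*48) + (3*4 + 0)*269)) = sqrt(-20765 + ((17*(-78) - 34*48) + (12 + 0)*269)) = sqrt(-20765 + ((-1326 - 1632) + 12*269)) = sqrt(-20765 + (-2958 + 3228)) = sqrt(-20765 + 270) = sqrt(-20495) = I*sqrt(20495)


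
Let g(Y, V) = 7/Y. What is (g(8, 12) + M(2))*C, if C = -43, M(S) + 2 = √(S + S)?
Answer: -301/8 ≈ -37.625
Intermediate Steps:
M(S) = -2 + √2*√S (M(S) = -2 + √(S + S) = -2 + √(2*S) = -2 + √2*√S)
(g(8, 12) + M(2))*C = (7/8 + (-2 + √2*√2))*(-43) = (7*(⅛) + (-2 + 2))*(-43) = (7/8 + 0)*(-43) = (7/8)*(-43) = -301/8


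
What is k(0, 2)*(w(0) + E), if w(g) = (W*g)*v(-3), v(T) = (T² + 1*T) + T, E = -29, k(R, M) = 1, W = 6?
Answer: -29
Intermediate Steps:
v(T) = T² + 2*T (v(T) = (T² + T) + T = (T + T²) + T = T² + 2*T)
w(g) = 18*g (w(g) = (6*g)*(-3*(2 - 3)) = (6*g)*(-3*(-1)) = (6*g)*3 = 18*g)
k(0, 2)*(w(0) + E) = 1*(18*0 - 29) = 1*(0 - 29) = 1*(-29) = -29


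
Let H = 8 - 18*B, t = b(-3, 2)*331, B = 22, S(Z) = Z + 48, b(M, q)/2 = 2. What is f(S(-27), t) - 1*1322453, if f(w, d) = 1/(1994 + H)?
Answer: -2123859517/1606 ≈ -1.3225e+6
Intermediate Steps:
b(M, q) = 4 (b(M, q) = 2*2 = 4)
S(Z) = 48 + Z
t = 1324 (t = 4*331 = 1324)
H = -388 (H = 8 - 18*22 = 8 - 396 = -388)
f(w, d) = 1/1606 (f(w, d) = 1/(1994 - 388) = 1/1606)
f(S(-27), t) - 1*1322453 = 1/1606 - 1*1322453 = 1/1606 - 1322453 = -2123859517/1606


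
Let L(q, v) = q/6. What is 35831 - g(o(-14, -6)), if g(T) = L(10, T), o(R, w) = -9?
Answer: 107488/3 ≈ 35829.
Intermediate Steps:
L(q, v) = q/6 (L(q, v) = q*(1/6) = q/6)
g(T) = 5/3 (g(T) = (1/6)*10 = 5/3)
35831 - g(o(-14, -6)) = 35831 - 1*5/3 = 35831 - 5/3 = 107488/3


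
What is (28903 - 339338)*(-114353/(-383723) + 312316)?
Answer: -37203445196377135/383723 ≈ -9.6954e+10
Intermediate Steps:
(28903 - 339338)*(-114353/(-383723) + 312316) = -310435*(-114353*(-1/383723) + 312316) = -310435*(114353/383723 + 312316) = -310435*119842946821/383723 = -37203445196377135/383723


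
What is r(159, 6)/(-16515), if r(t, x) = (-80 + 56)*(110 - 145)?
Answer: -56/1101 ≈ -0.050863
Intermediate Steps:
r(t, x) = 840 (r(t, x) = -24*(-35) = 840)
r(159, 6)/(-16515) = 840/(-16515) = 840*(-1/16515) = -56/1101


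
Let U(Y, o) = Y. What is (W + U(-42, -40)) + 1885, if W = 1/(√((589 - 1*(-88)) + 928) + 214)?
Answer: 761161/413 - √1605/44191 ≈ 1843.0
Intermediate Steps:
W = 1/(214 + √1605) (W = 1/(√((589 + 88) + 928) + 214) = 1/(√(677 + 928) + 214) = 1/(√1605 + 214) = 1/(214 + √1605) ≈ 0.0039360)
(W + U(-42, -40)) + 1885 = ((2/413 - √1605/44191) - 42) + 1885 = (-17344/413 - √1605/44191) + 1885 = 761161/413 - √1605/44191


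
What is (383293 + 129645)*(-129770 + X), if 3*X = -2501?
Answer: -200974750718/3 ≈ -6.6992e+10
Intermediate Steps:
X = -2501/3 (X = (⅓)*(-2501) = -2501/3 ≈ -833.67)
(383293 + 129645)*(-129770 + X) = (383293 + 129645)*(-129770 - 2501/3) = 512938*(-391811/3) = -200974750718/3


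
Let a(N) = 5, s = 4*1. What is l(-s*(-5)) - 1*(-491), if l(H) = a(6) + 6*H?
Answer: 616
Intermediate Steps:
s = 4
l(H) = 5 + 6*H
l(-s*(-5)) - 1*(-491) = (5 + 6*(-1*4*(-5))) - 1*(-491) = (5 + 6*(-4*(-5))) + 491 = (5 + 6*20) + 491 = (5 + 120) + 491 = 125 + 491 = 616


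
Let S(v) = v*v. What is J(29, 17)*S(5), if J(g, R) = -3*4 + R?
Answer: 125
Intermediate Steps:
J(g, R) = -12 + R
S(v) = v²
J(29, 17)*S(5) = (-12 + 17)*5² = 5*25 = 125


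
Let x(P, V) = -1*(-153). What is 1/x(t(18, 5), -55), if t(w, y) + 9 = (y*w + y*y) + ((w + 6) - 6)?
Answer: 1/153 ≈ 0.0065359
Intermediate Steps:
t(w, y) = -9 + w + y**2 + w*y (t(w, y) = -9 + ((y*w + y*y) + ((w + 6) - 6)) = -9 + ((w*y + y**2) + ((6 + w) - 6)) = -9 + ((y**2 + w*y) + w) = -9 + (w + y**2 + w*y) = -9 + w + y**2 + w*y)
x(P, V) = 153
1/x(t(18, 5), -55) = 1/153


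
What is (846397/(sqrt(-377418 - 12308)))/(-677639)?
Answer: 846397*I*sqrt(389726)/264093536914 ≈ 0.0020008*I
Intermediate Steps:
(846397/(sqrt(-377418 - 12308)))/(-677639) = (846397/(sqrt(-389726)))*(-1/677639) = (846397/((I*sqrt(389726))))*(-1/677639) = (846397*(-I*sqrt(389726)/389726))*(-1/677639) = -846397*I*sqrt(389726)/389726*(-1/677639) = 846397*I*sqrt(389726)/264093536914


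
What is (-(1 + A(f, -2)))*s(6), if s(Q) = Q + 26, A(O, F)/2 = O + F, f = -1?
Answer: 160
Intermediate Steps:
A(O, F) = 2*F + 2*O (A(O, F) = 2*(O + F) = 2*(F + O) = 2*F + 2*O)
s(Q) = 26 + Q
(-(1 + A(f, -2)))*s(6) = (-(1 + (2*(-2) + 2*(-1))))*(26 + 6) = -(1 + (-4 - 2))*32 = -(1 - 6)*32 = -1*(-5)*32 = 5*32 = 160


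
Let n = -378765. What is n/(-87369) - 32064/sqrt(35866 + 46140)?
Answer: 126255/29123 - 16032*sqrt(82006)/41003 ≈ -107.63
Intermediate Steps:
n/(-87369) - 32064/sqrt(35866 + 46140) = -378765/(-87369) - 32064/sqrt(35866 + 46140) = -378765*(-1/87369) - 32064*sqrt(82006)/82006 = 126255/29123 - 16032*sqrt(82006)/41003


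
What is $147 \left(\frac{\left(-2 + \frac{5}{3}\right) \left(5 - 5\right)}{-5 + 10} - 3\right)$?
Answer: $-441$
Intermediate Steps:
$147 \left(\frac{\left(-2 + \frac{5}{3}\right) \left(5 - 5\right)}{-5 + 10} - 3\right) = 147 \left(\frac{\left(-2 + 5 \cdot \frac{1}{3}\right) 0}{5} - 3\right) = 147 \left(\left(-2 + \frac{5}{3}\right) 0 \cdot \frac{1}{5} - 3\right) = 147 \left(\left(- \frac{1}{3}\right) 0 \cdot \frac{1}{5} - 3\right) = 147 \left(0 \cdot \frac{1}{5} - 3\right) = 147 \left(0 - 3\right) = 147 \left(-3\right) = -441$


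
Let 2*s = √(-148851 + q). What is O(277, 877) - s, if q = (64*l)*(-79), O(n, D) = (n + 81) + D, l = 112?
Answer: 1235 - I*√715123/2 ≈ 1235.0 - 422.82*I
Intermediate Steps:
O(n, D) = 81 + D + n (O(n, D) = (81 + n) + D = 81 + D + n)
q = -566272 (q = (64*112)*(-79) = 7168*(-79) = -566272)
s = I*√715123/2 (s = √(-148851 - 566272)/2 = √(-715123)/2 = (I*√715123)/2 = I*√715123/2 ≈ 422.82*I)
O(277, 877) - s = (81 + 877 + 277) - I*√715123/2 = 1235 - I*√715123/2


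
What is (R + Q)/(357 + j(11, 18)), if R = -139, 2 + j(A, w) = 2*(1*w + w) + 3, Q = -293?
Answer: -216/215 ≈ -1.0047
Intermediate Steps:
j(A, w) = 1 + 4*w (j(A, w) = -2 + (2*(1*w + w) + 3) = -2 + (2*(w + w) + 3) = -2 + (2*(2*w) + 3) = -2 + (4*w + 3) = -2 + (3 + 4*w) = 1 + 4*w)
(R + Q)/(357 + j(11, 18)) = (-139 - 293)/(357 + (1 + 4*18)) = -432/(357 + (1 + 72)) = -432/(357 + 73) = -432/430 = -432*1/430 = -216/215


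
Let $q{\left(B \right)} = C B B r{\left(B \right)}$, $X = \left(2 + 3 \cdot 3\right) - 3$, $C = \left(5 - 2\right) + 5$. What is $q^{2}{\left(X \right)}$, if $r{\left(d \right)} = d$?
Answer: $16777216$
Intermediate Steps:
$C = 8$ ($C = 3 + 5 = 8$)
$X = 8$ ($X = \left(2 + 9\right) - 3 = 11 - 3 = 8$)
$q{\left(B \right)} = 8 B^{3}$ ($q{\left(B \right)} = 8 B B B = 8 B^{2} B = 8 B^{3}$)
$q^{2}{\left(X \right)} = \left(8 \cdot 8^{3}\right)^{2} = \left(8 \cdot 512\right)^{2} = 4096^{2} = 16777216$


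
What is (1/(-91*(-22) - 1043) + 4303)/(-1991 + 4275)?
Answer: 2063289/1095178 ≈ 1.8840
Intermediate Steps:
(1/(-91*(-22) - 1043) + 4303)/(-1991 + 4275) = (1/(2002 - 1043) + 4303)/2284 = (1/959 + 4303)*(1/2284) = (4126578/959)*(1/2284) = 2063289/1095178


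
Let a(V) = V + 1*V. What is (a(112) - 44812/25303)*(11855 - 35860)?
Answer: -134981555300/25303 ≈ -5.3346e+6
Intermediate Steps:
a(V) = 2*V (a(V) = V + V = 2*V)
(a(112) - 44812/25303)*(11855 - 35860) = (2*112 - 44812/25303)*(11855 - 35860) = (224 - 44812*1/25303)*(-24005) = (224 - 44812/25303)*(-24005) = (5623060/25303)*(-24005) = -134981555300/25303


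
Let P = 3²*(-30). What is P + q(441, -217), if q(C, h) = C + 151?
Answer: 322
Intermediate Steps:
q(C, h) = 151 + C
P = -270 (P = 9*(-30) = -270)
P + q(441, -217) = -270 + (151 + 441) = -270 + 592 = 322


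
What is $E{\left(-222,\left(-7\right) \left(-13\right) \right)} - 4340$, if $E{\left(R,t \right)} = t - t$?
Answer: $-4340$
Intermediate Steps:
$E{\left(R,t \right)} = 0$
$E{\left(-222,\left(-7\right) \left(-13\right) \right)} - 4340 = 0 - 4340 = -4340$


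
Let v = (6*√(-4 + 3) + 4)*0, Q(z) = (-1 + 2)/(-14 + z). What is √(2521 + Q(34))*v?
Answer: 0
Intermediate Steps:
Q(z) = 1/(-14 + z)
v = 0 (v = (6*√(-1) + 4)*0 = (6*I + 4)*0 = (4 + 6*I)*0 = 0)
√(2521 + Q(34))*v = √(2521 + 1/(-14 + 34))*0 = √(2521 + 1/20)*0 = √(50421/20)*0 = (49*√105/10)*0 = 0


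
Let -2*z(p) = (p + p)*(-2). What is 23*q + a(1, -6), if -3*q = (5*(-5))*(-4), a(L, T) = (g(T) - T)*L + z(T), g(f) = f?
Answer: -2336/3 ≈ -778.67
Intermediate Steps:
z(p) = 2*p (z(p) = -(p + p)*(-2)/2 = -2*p*(-2)/2 = -(-2)*p = 2*p)
a(L, T) = 2*T (a(L, T) = (T - T)*L + 2*T = 0*L + 2*T = 0 + 2*T = 2*T)
q = -100/3 (q = -5*(-5)*(-4)/3 = -(-25)*(-4)/3 = -⅓*100 = -100/3 ≈ -33.333)
23*q + a(1, -6) = 23*(-100/3) + 2*(-6) = -2300/3 - 12 = -2336/3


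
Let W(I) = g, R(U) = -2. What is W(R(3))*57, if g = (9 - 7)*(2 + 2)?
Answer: 456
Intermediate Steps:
g = 8 (g = 2*4 = 8)
W(I) = 8
W(R(3))*57 = 8*57 = 456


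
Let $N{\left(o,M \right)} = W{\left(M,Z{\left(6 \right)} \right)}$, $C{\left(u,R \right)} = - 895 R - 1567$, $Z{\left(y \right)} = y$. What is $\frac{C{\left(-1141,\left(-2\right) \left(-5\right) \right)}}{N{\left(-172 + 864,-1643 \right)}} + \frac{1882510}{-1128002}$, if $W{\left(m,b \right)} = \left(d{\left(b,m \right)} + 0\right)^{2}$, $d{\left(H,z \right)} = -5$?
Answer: $- \frac{5955129892}{14100025} \approx -422.35$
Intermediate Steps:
$C{\left(u,R \right)} = -1567 - 895 R$
$W{\left(m,b \right)} = 25$ ($W{\left(m,b \right)} = \left(-5 + 0\right)^{2} = \left(-5\right)^{2} = 25$)
$N{\left(o,M \right)} = 25$
$\frac{C{\left(-1141,\left(-2\right) \left(-5\right) \right)}}{N{\left(-172 + 864,-1643 \right)}} + \frac{1882510}{-1128002} = \frac{-1567 - 895 \left(\left(-2\right) \left(-5\right)\right)}{25} + \frac{1882510}{-1128002} = \left(-1567 - 8950\right) \frac{1}{25} + 1882510 \left(- \frac{1}{1128002}\right) = \left(-1567 - 8950\right) \frac{1}{25} - \frac{941255}{564001} = \left(-10517\right) \frac{1}{25} - \frac{941255}{564001} = - \frac{10517}{25} - \frac{941255}{564001} = - \frac{5955129892}{14100025}$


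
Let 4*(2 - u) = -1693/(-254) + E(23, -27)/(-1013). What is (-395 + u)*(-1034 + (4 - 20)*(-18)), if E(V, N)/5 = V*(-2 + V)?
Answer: 151281467939/514604 ≈ 2.9398e+5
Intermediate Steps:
E(V, N) = 5*V*(-2 + V) (E(V, N) = 5*(V*(-2 + V)) = 5*V*(-2 + V))
u = 956817/1029208 (u = 2 - (-1693/(-254) + (5*23*(-2 + 23))/(-1013))/4 = 2 - (-1693*(-1/254) + (5*23*21)*(-1/1013))/4 = 2 - (1693/254 + 2415*(-1/1013))/4 = 2 - (1693/254 - 2415/1013)/4 = 2 - ¼*1101599/257302 = 2 - 1101599/1029208 = 956817/1029208 ≈ 0.92966)
(-395 + u)*(-1034 + (4 - 20)*(-18)) = (-395 + 956817/1029208)*(-1034 + (4 - 20)*(-18)) = -405580343*(-1034 - 16*(-18))/1029208 = -405580343*(-1034 + 288)/1029208 = -405580343/1029208*(-746) = 151281467939/514604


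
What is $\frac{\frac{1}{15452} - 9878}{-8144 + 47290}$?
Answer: $- \frac{152634855}{604883992} \approx -0.25234$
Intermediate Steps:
$\frac{\frac{1}{15452} - 9878}{-8144 + 47290} = \frac{\frac{1}{15452} - 9878}{39146} = \left(- \frac{152634855}{15452}\right) \frac{1}{39146} = - \frac{152634855}{604883992}$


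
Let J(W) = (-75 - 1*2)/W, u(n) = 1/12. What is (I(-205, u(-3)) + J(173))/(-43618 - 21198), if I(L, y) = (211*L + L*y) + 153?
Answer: 89516141/134558016 ≈ 0.66526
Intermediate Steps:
u(n) = 1/12
I(L, y) = 153 + 211*L + L*y
J(W) = -77/W (J(W) = (-75 - 2)/W = -77/W)
(I(-205, u(-3)) + J(173))/(-43618 - 21198) = ((153 + 211*(-205) - 205*1/12) - 77/173)/(-43618 - 21198) = ((153 - 43255 - 205/12) - 77*1/173)/(-64816) = (-517429/12 - 77/173)*(-1/64816) = -89516141/2076*(-1/64816) = 89516141/134558016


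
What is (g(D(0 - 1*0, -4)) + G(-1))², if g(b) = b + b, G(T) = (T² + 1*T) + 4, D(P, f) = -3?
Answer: 4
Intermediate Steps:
G(T) = 4 + T + T² (G(T) = (T² + T) + 4 = (T + T²) + 4 = 4 + T + T²)
g(b) = 2*b
(g(D(0 - 1*0, -4)) + G(-1))² = (2*(-3) + (4 - 1 + (-1)²))² = (-6 + (4 - 1 + 1))² = (-6 + 4)² = (-2)² = 4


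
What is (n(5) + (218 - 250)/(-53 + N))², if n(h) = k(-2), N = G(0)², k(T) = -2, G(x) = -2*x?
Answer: 5476/2809 ≈ 1.9494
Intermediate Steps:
N = 0 (N = (-2*0)² = 0² = 0)
n(h) = -2
(n(5) + (218 - 250)/(-53 + N))² = (-2 + (218 - 250)/(-53 + 0))² = (-2 - 32/(-53))² = (-2 - 32*(-1/53))² = (-2 + 32/53)² = (-74/53)² = 5476/2809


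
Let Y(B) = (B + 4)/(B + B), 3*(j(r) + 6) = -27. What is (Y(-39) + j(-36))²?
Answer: 1288225/6084 ≈ 211.74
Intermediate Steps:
j(r) = -15 (j(r) = -6 + (⅓)*(-27) = -6 - 9 = -15)
Y(B) = (4 + B)/(2*B) (Y(B) = (4 + B)/((2*B)) = (4 + B)*(1/(2*B)) = (4 + B)/(2*B))
(Y(-39) + j(-36))² = ((½)*(4 - 39)/(-39) - 15)² = ((½)*(-1/39)*(-35) - 15)² = (35/78 - 15)² = (-1135/78)² = 1288225/6084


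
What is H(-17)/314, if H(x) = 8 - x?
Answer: 25/314 ≈ 0.079618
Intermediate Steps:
H(-17)/314 = (8 - 1*(-17))/314 = (8 + 17)*(1/314) = 25*(1/314) = 25/314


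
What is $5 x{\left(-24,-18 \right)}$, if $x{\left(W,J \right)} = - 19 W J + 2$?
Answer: $-41030$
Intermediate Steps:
$x{\left(W,J \right)} = 2 - 19 J W$ ($x{\left(W,J \right)} = - 19 J W + 2 = 2 - 19 J W$)
$5 x{\left(-24,-18 \right)} = 5 \left(2 - \left(-342\right) \left(-24\right)\right) = 5 \left(2 - 8208\right) = 5 \left(-8206\right) = -41030$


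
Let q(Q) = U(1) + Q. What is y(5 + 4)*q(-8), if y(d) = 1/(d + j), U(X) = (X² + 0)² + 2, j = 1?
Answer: -½ ≈ -0.50000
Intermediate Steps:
U(X) = 2 + X⁴ (U(X) = (X²)² + 2 = X⁴ + 2 = 2 + X⁴)
q(Q) = 3 + Q (q(Q) = (2 + 1⁴) + Q = (2 + 1) + Q = 3 + Q)
y(d) = 1/(1 + d) (y(d) = 1/(d + 1) = 1/(1 + d))
y(5 + 4)*q(-8) = (3 - 8)/(1 + (5 + 4)) = -5/(1 + 9) = -5/10 = (⅒)*(-5) = -½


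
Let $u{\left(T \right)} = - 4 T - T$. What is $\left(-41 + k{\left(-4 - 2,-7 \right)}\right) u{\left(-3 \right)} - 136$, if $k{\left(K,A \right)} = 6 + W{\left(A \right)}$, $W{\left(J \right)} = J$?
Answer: $-766$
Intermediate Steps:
$u{\left(T \right)} = - 5 T$
$k{\left(K,A \right)} = 6 + A$
$\left(-41 + k{\left(-4 - 2,-7 \right)}\right) u{\left(-3 \right)} - 136 = \left(-41 + \left(6 - 7\right)\right) \left(\left(-5\right) \left(-3\right)\right) - 136 = \left(-41 - 1\right) 15 - 136 = \left(-42\right) 15 - 136 = -630 - 136 = -766$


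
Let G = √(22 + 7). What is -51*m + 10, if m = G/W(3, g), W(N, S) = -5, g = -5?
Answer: 10 + 51*√29/5 ≈ 64.929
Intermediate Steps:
G = √29 ≈ 5.3852
m = -√29/5 (m = √29/(-5) = √29*(-⅕) = -√29/5 ≈ -1.0770)
-51*m + 10 = -(-51)*√29/5 + 10 = 51*√29/5 + 10 = 10 + 51*√29/5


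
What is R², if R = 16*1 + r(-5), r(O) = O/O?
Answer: 289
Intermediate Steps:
r(O) = 1
R = 17 (R = 16*1 + 1 = 16 + 1 = 17)
R² = 17² = 289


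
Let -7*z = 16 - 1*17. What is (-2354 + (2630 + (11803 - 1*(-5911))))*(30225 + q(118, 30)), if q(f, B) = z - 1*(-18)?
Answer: 544074140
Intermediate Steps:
z = ⅐ (z = -(16 - 1*17)/7 = -(16 - 17)/7 = -⅐*(-1) = ⅐ ≈ 0.14286)
q(f, B) = 127/7 (q(f, B) = ⅐ - 1*(-18) = ⅐ + 18 = 127/7)
(-2354 + (2630 + (11803 - 1*(-5911))))*(30225 + q(118, 30)) = (-2354 + (2630 + (11803 - 1*(-5911))))*(30225 + 127/7) = (-2354 + (2630 + (11803 + 5911)))*(211702/7) = (-2354 + (2630 + 17714))*(211702/7) = (-2354 + 20344)*(211702/7) = 17990*(211702/7) = 544074140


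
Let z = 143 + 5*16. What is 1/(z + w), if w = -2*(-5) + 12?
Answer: 1/245 ≈ 0.0040816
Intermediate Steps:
w = 22 (w = 10 + 12 = 22)
z = 223 (z = 143 + 80 = 223)
1/(z + w) = 1/(223 + 22) = 1/245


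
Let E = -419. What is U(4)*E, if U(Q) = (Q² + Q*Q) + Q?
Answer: -15084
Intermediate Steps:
U(Q) = Q + 2*Q² (U(Q) = (Q² + Q²) + Q = 2*Q² + Q = Q + 2*Q²)
U(4)*E = (4*(1 + 2*4))*(-419) = (4*(1 + 8))*(-419) = (4*9)*(-419) = 36*(-419) = -15084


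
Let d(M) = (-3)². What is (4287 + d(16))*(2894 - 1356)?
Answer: 6607248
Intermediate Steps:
d(M) = 9
(4287 + d(16))*(2894 - 1356) = (4287 + 9)*(2894 - 1356) = 4296*1538 = 6607248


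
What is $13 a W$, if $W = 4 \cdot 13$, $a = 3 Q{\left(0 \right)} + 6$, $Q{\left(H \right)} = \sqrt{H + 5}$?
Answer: $4056 + 2028 \sqrt{5} \approx 8590.8$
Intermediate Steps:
$Q{\left(H \right)} = \sqrt{5 + H}$
$a = 6 + 3 \sqrt{5}$ ($a = 3 \sqrt{5 + 0} + 6 = 3 \sqrt{5} + 6 = 6 + 3 \sqrt{5} \approx 12.708$)
$W = 52$
$13 a W = 13 \left(6 + 3 \sqrt{5}\right) 52 = \left(78 + 39 \sqrt{5}\right) 52 = 4056 + 2028 \sqrt{5}$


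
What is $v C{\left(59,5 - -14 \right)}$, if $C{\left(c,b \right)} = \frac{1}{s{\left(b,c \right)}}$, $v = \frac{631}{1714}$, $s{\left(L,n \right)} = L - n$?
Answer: $- \frac{631}{68560} \approx -0.0092036$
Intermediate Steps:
$v = \frac{631}{1714}$ ($v = 631 \cdot \frac{1}{1714} = \frac{631}{1714} \approx 0.36814$)
$C{\left(c,b \right)} = \frac{1}{b - c}$
$v C{\left(59,5 - -14 \right)} = \frac{631}{1714 \left(\left(5 - -14\right) - 59\right)} = \frac{631}{1714 \left(\left(5 + 14\right) - 59\right)} = \frac{631}{1714 \left(19 - 59\right)} = \frac{631}{1714 \left(-40\right)} = \frac{631}{1714} \left(- \frac{1}{40}\right) = - \frac{631}{68560}$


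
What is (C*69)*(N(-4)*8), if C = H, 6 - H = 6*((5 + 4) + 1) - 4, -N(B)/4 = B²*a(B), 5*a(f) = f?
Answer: -1413120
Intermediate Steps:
a(f) = f/5
N(B) = -4*B³/5 (N(B) = -4*B²*B/5 = -4*B³/5)
H = -50 (H = 6 - (6*((5 + 4) + 1) - 4) = 6 - (6*(9 + 1) - 4) = 6 - (6*10 - 4) = 6 - (60 - 4) = 6 - 1*56 = 6 - 56 = -50)
C = -50
(C*69)*(N(-4)*8) = (-50*69)*(-⅘*(-4)³*8) = -3450*(-⅘*(-64))*8 = -176640*8 = -3450*2048/5 = -1413120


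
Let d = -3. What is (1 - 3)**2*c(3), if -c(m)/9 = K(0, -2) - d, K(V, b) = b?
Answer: -36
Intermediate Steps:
c(m) = -9 (c(m) = -9*(-2 - 1*(-3)) = -9*(-2 + 3) = -9*1 = -9)
(1 - 3)**2*c(3) = (1 - 3)**2*(-9) = (-2)**2*(-9) = 4*(-9) = -36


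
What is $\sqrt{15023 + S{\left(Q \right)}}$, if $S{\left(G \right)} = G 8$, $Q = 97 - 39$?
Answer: $\sqrt{15487} \approx 124.45$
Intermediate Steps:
$Q = 58$
$S{\left(G \right)} = 8 G$
$\sqrt{15023 + S{\left(Q \right)}} = \sqrt{15023 + 8 \cdot 58} = \sqrt{15023 + 464} = \sqrt{15487}$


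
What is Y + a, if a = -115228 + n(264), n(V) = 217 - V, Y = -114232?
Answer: -229507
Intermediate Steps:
a = -115275 (a = -115228 + (217 - 1*264) = -115228 + (217 - 264) = -115228 - 47 = -115275)
Y + a = -114232 - 115275 = -229507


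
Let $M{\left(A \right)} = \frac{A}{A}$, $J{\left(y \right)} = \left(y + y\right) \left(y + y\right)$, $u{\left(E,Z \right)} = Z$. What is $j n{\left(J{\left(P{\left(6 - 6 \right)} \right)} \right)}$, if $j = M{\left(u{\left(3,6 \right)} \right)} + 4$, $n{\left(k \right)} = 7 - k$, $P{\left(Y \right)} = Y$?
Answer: $35$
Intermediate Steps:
$J{\left(y \right)} = 4 y^{2}$ ($J{\left(y \right)} = 2 y 2 y = 4 y^{2}$)
$M{\left(A \right)} = 1$
$j = 5$ ($j = 1 + 4 = 5$)
$j n{\left(J{\left(P{\left(6 - 6 \right)} \right)} \right)} = 5 \left(7 - 4 \left(6 - 6\right)^{2}\right) = 5 \left(7 - 4 \cdot 0^{2}\right) = 5 \left(7 - 4 \cdot 0\right) = 5 \left(7 - 0\right) = 5 \left(7 + 0\right) = 5 \cdot 7 = 35$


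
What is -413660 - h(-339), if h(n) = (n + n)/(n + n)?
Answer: -413661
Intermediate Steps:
h(n) = 1 (h(n) = (2*n)/((2*n)) = (2*n)*(1/(2*n)) = 1)
-413660 - h(-339) = -413660 - 1*1 = -413660 - 1 = -413661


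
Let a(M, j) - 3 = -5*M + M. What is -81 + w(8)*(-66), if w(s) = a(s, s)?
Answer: 1833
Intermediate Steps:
a(M, j) = 3 - 4*M (a(M, j) = 3 + (-5*M + M) = 3 - 4*M)
w(s) = 3 - 4*s
-81 + w(8)*(-66) = -81 + (3 - 4*8)*(-66) = -81 + (3 - 32)*(-66) = -81 - 29*(-66) = -81 + 1914 = 1833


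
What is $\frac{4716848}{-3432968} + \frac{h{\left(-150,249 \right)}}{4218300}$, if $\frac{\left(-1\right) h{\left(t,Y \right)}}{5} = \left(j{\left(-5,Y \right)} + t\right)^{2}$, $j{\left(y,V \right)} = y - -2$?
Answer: $- \frac{56385810161}{40225802540} \approx -1.4017$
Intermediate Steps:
$j{\left(y,V \right)} = 2 + y$ ($j{\left(y,V \right)} = y + 2 = 2 + y$)
$h{\left(t,Y \right)} = - 5 \left(-3 + t\right)^{2}$ ($h{\left(t,Y \right)} = - 5 \left(\left(2 - 5\right) + t\right)^{2} = - 5 \left(-3 + t\right)^{2}$)
$\frac{4716848}{-3432968} + \frac{h{\left(-150,249 \right)}}{4218300} = \frac{4716848}{-3432968} + \frac{\left(-5\right) \left(-3 - 150\right)^{2}}{4218300} = 4716848 \left(- \frac{1}{3432968}\right) + - 5 \left(-153\right)^{2} \cdot \frac{1}{4218300} = - \frac{589606}{429121} + \left(-5\right) 23409 \cdot \frac{1}{4218300} = - \frac{589606}{429121} - \frac{2601}{93740} = - \frac{56385810161}{40225802540}$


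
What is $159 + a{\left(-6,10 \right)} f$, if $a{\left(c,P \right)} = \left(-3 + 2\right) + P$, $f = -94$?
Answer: $-687$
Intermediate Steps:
$a{\left(c,P \right)} = -1 + P$
$159 + a{\left(-6,10 \right)} f = 159 + \left(-1 + 10\right) \left(-94\right) = 159 + 9 \left(-94\right) = 159 - 846 = -687$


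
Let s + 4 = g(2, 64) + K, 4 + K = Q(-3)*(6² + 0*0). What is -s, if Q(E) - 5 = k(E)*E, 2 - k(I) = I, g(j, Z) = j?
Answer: 366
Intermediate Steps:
k(I) = 2 - I
Q(E) = 5 + E*(2 - E) (Q(E) = 5 + (2 - E)*E = 5 + E*(2 - E))
K = -364 (K = -4 + (5 - 1*(-3)*(-2 - 3))*(6² + 0*0) = -4 + (5 - 1*(-3)*(-5))*(36 + 0) = -4 + (5 - 15)*36 = -4 - 10*36 = -4 - 360 = -364)
s = -366 (s = -4 + (2 - 364) = -4 - 362 = -366)
-s = -1*(-366) = 366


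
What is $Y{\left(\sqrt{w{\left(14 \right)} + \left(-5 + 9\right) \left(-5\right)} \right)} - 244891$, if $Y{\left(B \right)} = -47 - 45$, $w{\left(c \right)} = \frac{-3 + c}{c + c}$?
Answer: $-244983$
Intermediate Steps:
$w{\left(c \right)} = \frac{-3 + c}{2 c}$
$Y{\left(B \right)} = -92$
$Y{\left(\sqrt{w{\left(14 \right)} + \left(-5 + 9\right) \left(-5\right)} \right)} - 244891 = -92 - 244891 = -244983$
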